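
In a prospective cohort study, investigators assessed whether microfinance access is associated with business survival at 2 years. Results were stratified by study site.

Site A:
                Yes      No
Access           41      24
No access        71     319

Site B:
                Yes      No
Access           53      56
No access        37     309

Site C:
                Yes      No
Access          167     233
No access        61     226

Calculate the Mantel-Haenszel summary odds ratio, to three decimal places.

4.129

OR_MH = Σ(aᵢdᵢ/nᵢ) / Σ(bᵢcᵢ/nᵢ), where nᵢ is the stratum total.
Stratum 1 (Site A): n = 455; a·d/n = 41·319/455 = 28.7451; b·c/n = 24·71/455 = 3.7451
Stratum 2 (Site B): n = 455; a·d/n = 53·309/455 = 35.9934; b·c/n = 56·37/455 = 4.5538
Stratum 3 (Site C): n = 687; a·d/n = 167·226/687 = 54.9374; b·c/n = 233·61/687 = 20.6885
OR_MH = (28.7451 + 35.9934 + 54.9374) / (3.7451 + 4.5538 + 20.6885) = 119.6759 / 28.9874 = 4.12855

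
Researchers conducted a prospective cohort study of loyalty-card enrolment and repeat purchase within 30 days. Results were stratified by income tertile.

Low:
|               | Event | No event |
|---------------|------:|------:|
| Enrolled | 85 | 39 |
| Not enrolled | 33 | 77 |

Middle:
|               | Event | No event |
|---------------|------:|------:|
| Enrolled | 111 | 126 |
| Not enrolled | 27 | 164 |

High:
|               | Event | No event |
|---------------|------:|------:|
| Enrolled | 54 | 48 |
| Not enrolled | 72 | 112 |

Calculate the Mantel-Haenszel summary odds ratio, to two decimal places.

OR_MH = Σ(aᵢdᵢ/nᵢ) / Σ(bᵢcᵢ/nᵢ), where nᵢ is the stratum total.
Stratum 1 (Low): n = 234; a·d/n = 85·77/234 = 27.9701; b·c/n = 39·33/234 = 5.5000
Stratum 2 (Middle): n = 428; a·d/n = 111·164/428 = 42.5327; b·c/n = 126·27/428 = 7.9486
Stratum 3 (High): n = 286; a·d/n = 54·112/286 = 21.1469; b·c/n = 48·72/286 = 12.0839
OR_MH = (27.9701 + 42.5327 + 21.1469) / (5.5000 + 7.9486 + 12.0839) = 91.6496 / 25.5325 = 3.58953

3.59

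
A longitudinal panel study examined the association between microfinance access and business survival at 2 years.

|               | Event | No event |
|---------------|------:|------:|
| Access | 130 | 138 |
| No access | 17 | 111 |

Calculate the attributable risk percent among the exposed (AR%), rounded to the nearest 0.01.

Cells: a = 130, b = 138, c = 17, d = 111.
Risk in exposed = 130/268 = 0.48507; risk in unexposed = 17/128 = 0.13281.
RR = 0.48507/0.13281 = 3.65233
AR% = (RR − 1)/RR × 100 = (3.65233 − 1)/3.65233 × 100 = 72.6202%

72.62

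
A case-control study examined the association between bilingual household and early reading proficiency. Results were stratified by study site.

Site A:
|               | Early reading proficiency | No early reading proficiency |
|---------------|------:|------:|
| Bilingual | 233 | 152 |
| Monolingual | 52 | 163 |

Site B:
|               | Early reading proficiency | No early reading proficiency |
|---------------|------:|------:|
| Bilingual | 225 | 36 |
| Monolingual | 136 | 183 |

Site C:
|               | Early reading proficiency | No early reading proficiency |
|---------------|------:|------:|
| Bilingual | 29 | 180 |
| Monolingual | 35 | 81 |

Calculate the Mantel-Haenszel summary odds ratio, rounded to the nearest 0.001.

OR_MH = Σ(aᵢdᵢ/nᵢ) / Σ(bᵢcᵢ/nᵢ), where nᵢ is the stratum total.
Stratum 1 (Site A): n = 600; a·d/n = 233·163/600 = 63.2983; b·c/n = 152·52/600 = 13.1733
Stratum 2 (Site B): n = 580; a·d/n = 225·183/580 = 70.9914; b·c/n = 36·136/580 = 8.4414
Stratum 3 (Site C): n = 325; a·d/n = 29·81/325 = 7.2277; b·c/n = 180·35/325 = 19.3846
OR_MH = (63.2983 + 70.9914 + 7.2277) / (13.1733 + 8.4414 + 19.3846) = 141.5174 / 40.9993 = 3.45170

3.452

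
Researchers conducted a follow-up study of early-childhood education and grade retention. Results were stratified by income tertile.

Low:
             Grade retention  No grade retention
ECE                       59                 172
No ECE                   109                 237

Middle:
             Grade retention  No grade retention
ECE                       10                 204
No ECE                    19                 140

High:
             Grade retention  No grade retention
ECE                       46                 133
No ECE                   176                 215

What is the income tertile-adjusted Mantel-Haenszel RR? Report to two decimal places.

RR_MH = Σ(aᵢ·n₀ᵢ/nᵢ) / Σ(cᵢ·n₁ᵢ/nᵢ), with n₁ᵢ = aᵢ+bᵢ (exposed), n₀ᵢ = cᵢ+dᵢ (unexposed), nᵢ = n₁ᵢ+n₀ᵢ.
Stratum 1 (Low): n₁ = 231, n₀ = 346, n = 577; a·n₀/n = 59·346/577 = 35.3795; c·n₁/n = 109·231/577 = 43.6378
Stratum 2 (Middle): n₁ = 214, n₀ = 159, n = 373; a·n₀/n = 10·159/373 = 4.2627; c·n₁/n = 19·214/373 = 10.9008
Stratum 3 (High): n₁ = 179, n₀ = 391, n = 570; a·n₀/n = 46·391/570 = 31.5544; c·n₁/n = 176·179/570 = 55.2702
RR_MH = (35.3795 + 4.2627 + 31.5544) / (43.6378 + 10.9008 + 55.2702) = 71.1967 / 109.8088 = 0.64837

0.65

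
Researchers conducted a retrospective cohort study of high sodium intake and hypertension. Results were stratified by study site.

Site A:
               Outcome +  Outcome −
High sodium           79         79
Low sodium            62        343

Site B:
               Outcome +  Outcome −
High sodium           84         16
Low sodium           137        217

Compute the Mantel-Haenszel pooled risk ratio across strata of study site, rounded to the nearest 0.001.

2.571

RR_MH = Σ(aᵢ·n₀ᵢ/nᵢ) / Σ(cᵢ·n₁ᵢ/nᵢ), with n₁ᵢ = aᵢ+bᵢ (exposed), n₀ᵢ = cᵢ+dᵢ (unexposed), nᵢ = n₁ᵢ+n₀ᵢ.
Stratum 1 (Site A): n₁ = 158, n₀ = 405, n = 563; a·n₀/n = 79·405/563 = 56.8295; c·n₁/n = 62·158/563 = 17.3996
Stratum 2 (Site B): n₁ = 100, n₀ = 354, n = 454; a·n₀/n = 84·354/454 = 65.4978; c·n₁/n = 137·100/454 = 30.1762
RR_MH = (56.8295 + 65.4978) / (17.3996 + 30.1762) = 122.3273 / 47.5759 = 2.57121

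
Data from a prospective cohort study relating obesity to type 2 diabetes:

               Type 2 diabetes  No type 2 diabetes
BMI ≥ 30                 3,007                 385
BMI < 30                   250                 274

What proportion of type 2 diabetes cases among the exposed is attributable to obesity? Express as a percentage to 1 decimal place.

Cells: a = 3007, b = 385, c = 250, d = 274.
Risk in exposed = 3007/3392 = 0.88650; risk in unexposed = 250/524 = 0.47710.
RR = 0.88650/0.47710 = 1.85810
AR% = (RR − 1)/RR × 100 = (1.85810 − 1)/1.85810 × 100 = 46.1816%

46.2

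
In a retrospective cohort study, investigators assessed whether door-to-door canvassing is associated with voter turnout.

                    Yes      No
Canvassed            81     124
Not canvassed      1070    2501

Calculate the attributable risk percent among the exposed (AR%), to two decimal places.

Cells: a = 81, b = 124, c = 1070, d = 2501.
Risk in exposed = 81/205 = 0.39512; risk in unexposed = 1070/3571 = 0.29964.
RR = 0.39512/0.29964 = 1.31867
AR% = (RR − 1)/RR × 100 = (1.31867 − 1)/1.31867 × 100 = 24.1662%

24.17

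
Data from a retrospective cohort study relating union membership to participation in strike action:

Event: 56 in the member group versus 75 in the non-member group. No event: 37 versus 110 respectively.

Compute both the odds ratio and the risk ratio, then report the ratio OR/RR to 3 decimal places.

1.495

From the description: a = 56, b = 37, c = 75, d = 110.
OR = (56·110)/(37·75) = 6160/2775 = 2.21982
Risk in exposed = 56/93 = 0.60215; risk in unexposed = 75/185 = 0.40541; RR = 1.48530
OR/RR = 2.21982 / 1.48530 = 1.49452
The outcome is not rare, so the OR lies further from 1 than the RR.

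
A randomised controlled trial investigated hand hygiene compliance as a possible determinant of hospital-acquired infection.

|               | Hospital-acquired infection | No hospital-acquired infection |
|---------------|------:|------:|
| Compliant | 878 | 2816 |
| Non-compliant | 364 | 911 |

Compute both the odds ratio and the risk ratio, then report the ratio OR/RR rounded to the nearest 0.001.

0.937

Cells: a = 878, b = 2816, c = 364, d = 911.
OR = (878·911)/(2816·364) = 799858/1025024 = 0.78033
Risk in exposed = 878/3694 = 0.23768; risk in unexposed = 364/1275 = 0.28549; RR = 0.83254
OR/RR = 0.78033 / 0.83254 = 0.93729
The outcome is not rare, so the OR lies further from 1 than the RR.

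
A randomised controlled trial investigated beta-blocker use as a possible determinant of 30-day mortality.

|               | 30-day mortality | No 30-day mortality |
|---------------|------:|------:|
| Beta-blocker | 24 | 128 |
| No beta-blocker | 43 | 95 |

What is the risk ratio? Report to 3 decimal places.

Cells: a = 24, b = 128, c = 43, d = 95.
Risk in exposed = 24/152 = 0.15789; risk in unexposed = 43/138 = 0.31159.
RR = 0.15789 / 0.31159 = 0.50673
The risk is 49% lower among the exposed than among the unexposed.

0.507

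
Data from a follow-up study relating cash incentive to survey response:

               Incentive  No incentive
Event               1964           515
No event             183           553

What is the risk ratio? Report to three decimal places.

1.897

Reading the table with exposure as columns: a = 1964 (Incentive, case), b = 183 (Incentive, non-case), c = 515 (No incentive, case), d = 553.
Risk in exposed = 1964/2147 = 0.91476; risk in unexposed = 515/1068 = 0.48221.
RR = 0.91476 / 0.48221 = 1.89703
The risk among the exposed is 1.90 times that among the unexposed.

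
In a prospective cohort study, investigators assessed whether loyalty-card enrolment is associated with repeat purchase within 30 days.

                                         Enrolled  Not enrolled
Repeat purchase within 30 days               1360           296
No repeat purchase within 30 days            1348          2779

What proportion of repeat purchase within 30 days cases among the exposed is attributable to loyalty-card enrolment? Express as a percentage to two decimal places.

80.83

Reading the table with exposure as columns: a = 1360 (Enrolled, case), b = 1348 (Enrolled, non-case), c = 296 (Not enrolled, case), d = 2779.
Risk in exposed = 1360/2708 = 0.50222; risk in unexposed = 296/3075 = 0.09626.
RR = 0.50222/0.09626 = 5.21727
AR% = (RR − 1)/RR × 100 = (5.21727 − 1)/5.21727 × 100 = 80.8329%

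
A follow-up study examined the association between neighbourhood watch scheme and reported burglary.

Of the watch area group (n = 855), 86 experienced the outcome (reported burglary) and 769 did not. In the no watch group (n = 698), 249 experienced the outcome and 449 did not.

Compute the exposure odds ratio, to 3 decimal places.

From the description: a = 86, b = 769, c = 249, d = 449.
OR = (a·d)/(b·c) = (86 × 449) / (769 × 249) = 38614 / 191481 = 0.20166
Exposure is associated with lower odds of reported burglary (OR = 0.20 < 1).

0.202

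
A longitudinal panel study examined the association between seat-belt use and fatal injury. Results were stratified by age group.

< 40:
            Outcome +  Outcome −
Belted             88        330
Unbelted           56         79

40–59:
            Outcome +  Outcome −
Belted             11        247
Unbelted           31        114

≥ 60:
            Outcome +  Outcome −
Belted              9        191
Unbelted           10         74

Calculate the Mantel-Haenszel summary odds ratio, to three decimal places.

OR_MH = Σ(aᵢdᵢ/nᵢ) / Σ(bᵢcᵢ/nᵢ), where nᵢ is the stratum total.
Stratum 1 (< 40): n = 553; a·d/n = 88·79/553 = 12.5714; b·c/n = 330·56/553 = 33.4177
Stratum 2 (40–59): n = 403; a·d/n = 11·114/403 = 3.1117; b·c/n = 247·31/403 = 19.0000
Stratum 3 (≥ 60): n = 284; a·d/n = 9·74/284 = 2.3451; b·c/n = 191·10/284 = 6.7254
OR_MH = (12.5714 + 3.1117 + 2.3451) / (33.4177 + 19.0000 + 6.7254) = 18.0282 / 59.1431 = 0.30482

0.305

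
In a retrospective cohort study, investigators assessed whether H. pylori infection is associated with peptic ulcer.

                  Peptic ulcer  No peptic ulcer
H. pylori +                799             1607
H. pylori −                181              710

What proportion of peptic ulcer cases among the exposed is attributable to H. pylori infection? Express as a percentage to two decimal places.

Cells: a = 799, b = 1607, c = 181, d = 710.
Risk in exposed = 799/2406 = 0.33209; risk in unexposed = 181/891 = 0.20314.
RR = 0.33209/0.20314 = 1.63475
AR% = (RR − 1)/RR × 100 = (1.63475 − 1)/1.63475 × 100 = 38.8284%

38.83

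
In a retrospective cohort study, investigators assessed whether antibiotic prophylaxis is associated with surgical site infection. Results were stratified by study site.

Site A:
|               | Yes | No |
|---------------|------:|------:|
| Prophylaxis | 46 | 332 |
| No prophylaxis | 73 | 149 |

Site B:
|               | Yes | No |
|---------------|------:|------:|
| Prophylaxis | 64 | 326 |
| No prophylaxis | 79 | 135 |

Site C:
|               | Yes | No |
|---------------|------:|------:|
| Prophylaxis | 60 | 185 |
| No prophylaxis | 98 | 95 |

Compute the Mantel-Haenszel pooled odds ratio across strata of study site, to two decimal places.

0.31

OR_MH = Σ(aᵢdᵢ/nᵢ) / Σ(bᵢcᵢ/nᵢ), where nᵢ is the stratum total.
Stratum 1 (Site A): n = 600; a·d/n = 46·149/600 = 11.4233; b·c/n = 332·73/600 = 40.3933
Stratum 2 (Site B): n = 604; a·d/n = 64·135/604 = 14.3046; b·c/n = 326·79/604 = 42.6391
Stratum 3 (Site C): n = 438; a·d/n = 60·95/438 = 13.0137; b·c/n = 185·98/438 = 41.3927
OR_MH = (11.4233 + 14.3046 + 13.0137) / (40.3933 + 42.6391 + 41.3927) = 38.7417 / 124.4251 = 0.31137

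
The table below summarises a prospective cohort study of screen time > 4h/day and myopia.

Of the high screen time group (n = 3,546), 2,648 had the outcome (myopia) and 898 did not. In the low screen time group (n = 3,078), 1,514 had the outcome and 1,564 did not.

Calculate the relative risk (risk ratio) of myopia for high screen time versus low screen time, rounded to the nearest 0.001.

From the description: a = 2648, b = 898, c = 1514, d = 1564.
Risk in exposed = 2648/3546 = 0.74676; risk in unexposed = 1514/3078 = 0.49188.
RR = 0.74676 / 0.49188 = 1.51818
The risk among the exposed is 1.52 times that among the unexposed.

1.518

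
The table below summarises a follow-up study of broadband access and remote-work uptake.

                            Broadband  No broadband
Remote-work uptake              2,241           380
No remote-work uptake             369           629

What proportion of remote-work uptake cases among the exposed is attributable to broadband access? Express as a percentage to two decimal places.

56.14

Reading the table with exposure as columns: a = 2241 (Broadband, case), b = 369 (Broadband, non-case), c = 380 (No broadband, case), d = 629.
Risk in exposed = 2241/2610 = 0.85862; risk in unexposed = 380/1009 = 0.37661.
RR = 0.85862/0.37661 = 2.27986
AR% = (RR − 1)/RR × 100 = (2.27986 − 1)/2.27986 × 100 = 56.1377%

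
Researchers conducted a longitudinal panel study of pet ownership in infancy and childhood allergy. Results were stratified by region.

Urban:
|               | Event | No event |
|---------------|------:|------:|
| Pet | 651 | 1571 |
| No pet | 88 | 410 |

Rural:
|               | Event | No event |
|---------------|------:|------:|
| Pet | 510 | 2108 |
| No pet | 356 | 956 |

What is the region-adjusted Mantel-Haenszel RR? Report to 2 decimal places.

0.94

RR_MH = Σ(aᵢ·n₀ᵢ/nᵢ) / Σ(cᵢ·n₁ᵢ/nᵢ), with n₁ᵢ = aᵢ+bᵢ (exposed), n₀ᵢ = cᵢ+dᵢ (unexposed), nᵢ = n₁ᵢ+n₀ᵢ.
Stratum 1 (Urban): n₁ = 2222, n₀ = 498, n = 2720; a·n₀/n = 651·498/2720 = 119.1904; c·n₁/n = 88·2222/2720 = 71.8882
Stratum 2 (Rural): n₁ = 2618, n₀ = 1312, n = 3930; a·n₀/n = 510·1312/3930 = 170.2595; c·n₁/n = 356·2618/3930 = 237.1522
RR_MH = (119.1904 + 170.2595) / (71.8882 + 237.1522) = 289.4500 / 309.0404 = 0.93661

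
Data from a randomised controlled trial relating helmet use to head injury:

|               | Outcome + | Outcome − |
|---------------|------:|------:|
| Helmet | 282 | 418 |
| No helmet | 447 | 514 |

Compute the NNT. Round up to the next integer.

Risk in treated group = 282/700 = 0.40286; risk in control = 447/961 = 0.46514.
Absolute risk reduction = 0.46514 − 0.40286 = 0.06228
NNT = 1 / ARR = 1 / 0.06228 = 16.056 → round up → 17

17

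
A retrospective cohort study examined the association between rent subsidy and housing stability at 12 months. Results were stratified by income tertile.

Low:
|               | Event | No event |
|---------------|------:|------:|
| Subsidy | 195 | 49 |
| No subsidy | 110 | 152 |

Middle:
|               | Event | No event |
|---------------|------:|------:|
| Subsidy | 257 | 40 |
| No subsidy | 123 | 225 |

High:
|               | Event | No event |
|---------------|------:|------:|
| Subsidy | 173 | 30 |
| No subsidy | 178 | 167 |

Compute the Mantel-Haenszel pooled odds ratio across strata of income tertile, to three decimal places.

7.170

OR_MH = Σ(aᵢdᵢ/nᵢ) / Σ(bᵢcᵢ/nᵢ), where nᵢ is the stratum total.
Stratum 1 (Low): n = 506; a·d/n = 195·152/506 = 58.5771; b·c/n = 49·110/506 = 10.6522
Stratum 2 (Middle): n = 645; a·d/n = 257·225/645 = 89.6512; b·c/n = 40·123/645 = 7.6279
Stratum 3 (High): n = 548; a·d/n = 173·167/548 = 52.7208; b·c/n = 30·178/548 = 9.7445
OR_MH = (58.5771 + 89.6512 + 52.7208) / (10.6522 + 7.6279 + 9.7445) = 200.9490 / 28.0246 = 7.17045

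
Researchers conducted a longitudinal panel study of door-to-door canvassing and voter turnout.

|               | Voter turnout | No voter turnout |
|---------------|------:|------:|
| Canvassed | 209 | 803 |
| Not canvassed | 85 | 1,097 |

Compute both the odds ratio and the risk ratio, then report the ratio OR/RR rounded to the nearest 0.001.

Cells: a = 209, b = 803, c = 85, d = 1097.
OR = (209·1097)/(803·85) = 229273/68255 = 3.35907
Risk in exposed = 209/1012 = 0.20652; risk in unexposed = 85/1182 = 0.07191; RR = 2.87187
OR/RR = 3.35907 / 2.87187 = 1.16965
The outcome is not rare, so the OR lies further from 1 than the RR.

1.170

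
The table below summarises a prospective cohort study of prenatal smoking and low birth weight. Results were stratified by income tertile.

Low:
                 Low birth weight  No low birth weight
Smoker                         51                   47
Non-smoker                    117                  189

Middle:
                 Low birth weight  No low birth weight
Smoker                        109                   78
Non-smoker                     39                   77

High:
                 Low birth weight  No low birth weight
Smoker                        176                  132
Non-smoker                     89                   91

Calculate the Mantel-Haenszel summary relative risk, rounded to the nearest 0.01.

RR_MH = Σ(aᵢ·n₀ᵢ/nᵢ) / Σ(cᵢ·n₁ᵢ/nᵢ), with n₁ᵢ = aᵢ+bᵢ (exposed), n₀ᵢ = cᵢ+dᵢ (unexposed), nᵢ = n₁ᵢ+n₀ᵢ.
Stratum 1 (Low): n₁ = 98, n₀ = 306, n = 404; a·n₀/n = 51·306/404 = 38.6287; c·n₁/n = 117·98/404 = 28.3812
Stratum 2 (Middle): n₁ = 187, n₀ = 116, n = 303; a·n₀/n = 109·116/303 = 41.7294; c·n₁/n = 39·187/303 = 24.0693
Stratum 3 (High): n₁ = 308, n₀ = 180, n = 488; a·n₀/n = 176·180/488 = 64.9180; c·n₁/n = 89·308/488 = 56.1721
RR_MH = (38.6287 + 41.7294 + 64.9180) / (28.3812 + 24.0693 + 56.1721) = 145.2761 / 108.6226 = 1.33744

1.34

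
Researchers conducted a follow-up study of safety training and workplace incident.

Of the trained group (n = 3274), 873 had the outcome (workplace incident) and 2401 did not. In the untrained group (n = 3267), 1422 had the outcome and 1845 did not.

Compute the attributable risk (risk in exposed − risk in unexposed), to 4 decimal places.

From the description: a = 873, b = 2401, c = 1422, d = 1845.
Risk in exposed = 873/3274 = 0.266646; risk in unexposed = 1422/3267 = 0.435262.
Risk difference = 0.266646 − 0.435262 = -0.168615

-0.1686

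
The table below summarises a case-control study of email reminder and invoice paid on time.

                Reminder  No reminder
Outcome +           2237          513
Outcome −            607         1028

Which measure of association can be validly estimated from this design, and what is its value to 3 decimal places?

7.385

Reading the table with exposure as columns: a = 2237 (Reminder, case), b = 607 (Reminder, non-case), c = 513 (No reminder, case), d = 1028.
This is a case-control study: participants were sampled on outcome status, so risks in the source population cannot be estimated directly — relative risk is not valid here. The odds ratio is the appropriate measure.
OR = (a·d)/(b·c) = (2237 × 1028) / (607 × 513) = 2299636 / 311391 = 7.38504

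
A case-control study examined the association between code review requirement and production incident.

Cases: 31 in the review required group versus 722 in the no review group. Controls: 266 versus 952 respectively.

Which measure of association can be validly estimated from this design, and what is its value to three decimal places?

0.154

From the description: a = 31, b = 266, c = 722, d = 952.
This is a case-control study: participants were sampled on outcome status, so risks in the source population cannot be estimated directly — relative risk is not valid here. The odds ratio is the appropriate measure.
OR = (a·d)/(b·c) = (31 × 952) / (266 × 722) = 29512 / 192052 = 0.15367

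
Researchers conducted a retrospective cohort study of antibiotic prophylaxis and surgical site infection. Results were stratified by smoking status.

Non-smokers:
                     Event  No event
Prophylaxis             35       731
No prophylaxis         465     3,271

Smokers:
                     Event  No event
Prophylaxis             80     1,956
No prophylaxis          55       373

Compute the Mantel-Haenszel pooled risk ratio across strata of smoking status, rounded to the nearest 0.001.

RR_MH = Σ(aᵢ·n₀ᵢ/nᵢ) / Σ(cᵢ·n₁ᵢ/nᵢ), with n₁ᵢ = aᵢ+bᵢ (exposed), n₀ᵢ = cᵢ+dᵢ (unexposed), nᵢ = n₁ᵢ+n₀ᵢ.
Stratum 1 (Non-smokers): n₁ = 766, n₀ = 3736, n = 4502; a·n₀/n = 35·3736/4502 = 29.0449; c·n₁/n = 465·766/4502 = 79.1182
Stratum 2 (Smokers): n₁ = 2036, n₀ = 428, n = 2464; a·n₀/n = 80·428/2464 = 13.8961; c·n₁/n = 55·2036/2464 = 45.4464
RR_MH = (29.0449 + 13.8961) / (79.1182 + 45.4464) = 42.9410 / 124.5646 = 0.34473

0.345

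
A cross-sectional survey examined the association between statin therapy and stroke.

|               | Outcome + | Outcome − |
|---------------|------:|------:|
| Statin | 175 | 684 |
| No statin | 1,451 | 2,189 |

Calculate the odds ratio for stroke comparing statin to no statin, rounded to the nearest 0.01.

Cells: a = 175, b = 684, c = 1451, d = 2189.
OR = (a·d)/(b·c) = (175 × 2189) / (684 × 1451) = 383075 / 992484 = 0.38598
Exposure is associated with lower odds of stroke (OR = 0.39 < 1).

0.39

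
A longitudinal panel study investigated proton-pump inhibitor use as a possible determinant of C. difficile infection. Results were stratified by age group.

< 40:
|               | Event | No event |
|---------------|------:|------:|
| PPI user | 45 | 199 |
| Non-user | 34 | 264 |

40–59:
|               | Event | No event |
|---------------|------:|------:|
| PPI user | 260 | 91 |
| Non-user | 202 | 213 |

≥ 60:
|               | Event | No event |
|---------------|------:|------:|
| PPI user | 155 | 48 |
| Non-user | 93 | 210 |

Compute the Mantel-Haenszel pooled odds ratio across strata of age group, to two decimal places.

OR_MH = Σ(aᵢdᵢ/nᵢ) / Σ(bᵢcᵢ/nᵢ), where nᵢ is the stratum total.
Stratum 1 (< 40): n = 542; a·d/n = 45·264/542 = 21.9188; b·c/n = 199·34/542 = 12.4834
Stratum 2 (40–59): n = 766; a·d/n = 260·213/766 = 72.2977; b·c/n = 91·202/766 = 23.9974
Stratum 3 (≥ 60): n = 506; a·d/n = 155·210/506 = 64.3281; b·c/n = 48·93/506 = 8.8221
OR_MH = (21.9188 + 72.2977 + 64.3281) / (12.4834 + 23.9974 + 8.8221) = 158.5445 / 45.3029 = 3.49965

3.50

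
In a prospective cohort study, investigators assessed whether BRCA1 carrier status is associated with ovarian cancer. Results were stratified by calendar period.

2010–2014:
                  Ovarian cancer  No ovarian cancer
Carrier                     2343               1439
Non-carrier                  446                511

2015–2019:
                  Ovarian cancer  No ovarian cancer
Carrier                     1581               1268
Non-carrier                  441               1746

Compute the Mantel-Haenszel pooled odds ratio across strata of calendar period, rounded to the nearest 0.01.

3.25

OR_MH = Σ(aᵢdᵢ/nᵢ) / Σ(bᵢcᵢ/nᵢ), where nᵢ is the stratum total.
Stratum 1 (2010–2014): n = 4739; a·d/n = 2343·511/4739 = 252.6425; b·c/n = 1439·446/4739 = 135.4281
Stratum 2 (2015–2019): n = 5036; a·d/n = 1581·1746/5036 = 548.1386; b·c/n = 1268·441/5036 = 111.0381
OR_MH = (252.6425 + 548.1386) / (135.4281 + 111.0381) = 800.7811 / 246.4663 = 3.24905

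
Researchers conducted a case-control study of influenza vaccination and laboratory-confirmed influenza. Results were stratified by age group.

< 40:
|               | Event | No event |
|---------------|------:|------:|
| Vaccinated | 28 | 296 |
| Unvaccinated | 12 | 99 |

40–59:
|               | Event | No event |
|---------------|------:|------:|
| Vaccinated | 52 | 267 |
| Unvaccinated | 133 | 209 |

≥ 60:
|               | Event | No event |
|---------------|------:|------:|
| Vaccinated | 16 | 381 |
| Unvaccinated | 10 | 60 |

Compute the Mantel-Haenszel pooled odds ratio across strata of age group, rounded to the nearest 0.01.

OR_MH = Σ(aᵢdᵢ/nᵢ) / Σ(bᵢcᵢ/nᵢ), where nᵢ is the stratum total.
Stratum 1 (< 40): n = 435; a·d/n = 28·99/435 = 6.3724; b·c/n = 296·12/435 = 8.1655
Stratum 2 (40–59): n = 661; a·d/n = 52·209/661 = 16.4418; b·c/n = 267·133/661 = 53.7231
Stratum 3 (≥ 60): n = 467; a·d/n = 16·60/467 = 2.0557; b·c/n = 381·10/467 = 8.1585
OR_MH = (6.3724 + 16.4418 + 2.0557) / (8.1655 + 53.7231 + 8.1585) = 24.8698 / 70.0471 = 0.35504

0.36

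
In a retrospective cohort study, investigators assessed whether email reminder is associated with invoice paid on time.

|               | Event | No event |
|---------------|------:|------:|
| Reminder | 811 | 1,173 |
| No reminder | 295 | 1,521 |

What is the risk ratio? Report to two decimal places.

2.52

Cells: a = 811, b = 1173, c = 295, d = 1521.
Risk in exposed = 811/1984 = 0.40877; risk in unexposed = 295/1816 = 0.16244.
RR = 0.40877 / 0.16244 = 2.51636
The risk among the exposed is 2.52 times that among the unexposed.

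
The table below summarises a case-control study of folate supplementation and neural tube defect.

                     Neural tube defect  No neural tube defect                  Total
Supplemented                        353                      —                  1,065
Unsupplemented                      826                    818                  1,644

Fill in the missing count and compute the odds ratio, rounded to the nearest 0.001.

0.491

The missing cell is in the exposed row: 1065 − 353 = 712.
So a = 353, b = 712, c = 826, d = 818.
OR = (a·d)/(b·c) = (353 × 818) / (712 × 826) = 288754 / 588112 = 0.49098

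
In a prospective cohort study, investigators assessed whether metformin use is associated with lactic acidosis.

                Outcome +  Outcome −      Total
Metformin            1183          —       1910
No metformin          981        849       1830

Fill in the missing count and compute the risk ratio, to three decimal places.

The missing cell is in the exposed row: 1910 − 1183 = 727.
So a = 1183, b = 727, c = 981, d = 849.
RR = [a/(a+b)] / [c/(c+d)] = (1183/1910) / (981/1830) = 0.61937/0.53607 = 1.15540

1.155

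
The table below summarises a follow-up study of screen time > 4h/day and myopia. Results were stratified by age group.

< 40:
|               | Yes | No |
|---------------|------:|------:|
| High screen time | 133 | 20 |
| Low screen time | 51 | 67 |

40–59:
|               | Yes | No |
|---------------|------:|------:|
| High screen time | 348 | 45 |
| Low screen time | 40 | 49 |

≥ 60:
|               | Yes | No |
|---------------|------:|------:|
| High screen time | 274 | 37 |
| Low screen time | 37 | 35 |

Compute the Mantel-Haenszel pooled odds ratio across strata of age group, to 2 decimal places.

8.43

OR_MH = Σ(aᵢdᵢ/nᵢ) / Σ(bᵢcᵢ/nᵢ), where nᵢ is the stratum total.
Stratum 1 (< 40): n = 271; a·d/n = 133·67/271 = 32.8819; b·c/n = 20·51/271 = 3.7638
Stratum 2 (40–59): n = 482; a·d/n = 348·49/482 = 35.3776; b·c/n = 45·40/482 = 3.7344
Stratum 3 (≥ 60): n = 383; a·d/n = 274·35/383 = 25.0392; b·c/n = 37·37/383 = 3.5744
OR_MH = (32.8819 + 35.3776 + 25.0392) / (3.7638 + 3.7344 + 3.5744) = 93.2987 / 11.0727 = 8.42602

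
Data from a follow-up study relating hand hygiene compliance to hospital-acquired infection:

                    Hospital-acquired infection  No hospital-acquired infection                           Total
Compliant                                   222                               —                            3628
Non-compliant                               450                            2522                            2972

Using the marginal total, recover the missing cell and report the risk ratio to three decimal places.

0.404

The missing cell is in the exposed row: 3628 − 222 = 3406.
So a = 222, b = 3406, c = 450, d = 2522.
RR = [a/(a+b)] / [c/(c+d)] = (222/3628) / (450/2972) = 0.06119/0.15141 = 0.40413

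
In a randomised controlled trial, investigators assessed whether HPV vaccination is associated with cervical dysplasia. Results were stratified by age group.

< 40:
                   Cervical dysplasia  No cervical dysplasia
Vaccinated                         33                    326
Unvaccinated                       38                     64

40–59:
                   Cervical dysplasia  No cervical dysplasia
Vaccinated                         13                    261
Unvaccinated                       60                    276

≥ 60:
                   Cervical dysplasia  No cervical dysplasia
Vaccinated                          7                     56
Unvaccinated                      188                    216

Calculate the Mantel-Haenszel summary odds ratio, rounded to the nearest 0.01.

OR_MH = Σ(aᵢdᵢ/nᵢ) / Σ(bᵢcᵢ/nᵢ), where nᵢ is the stratum total.
Stratum 1 (< 40): n = 461; a·d/n = 33·64/461 = 4.5813; b·c/n = 326·38/461 = 26.8720
Stratum 2 (40–59): n = 610; a·d/n = 13·276/610 = 5.8820; b·c/n = 261·60/610 = 25.6721
Stratum 3 (≥ 60): n = 467; a·d/n = 7·216/467 = 3.2377; b·c/n = 56·188/467 = 22.5439
OR_MH = (4.5813 + 5.8820 + 3.2377) / (26.8720 + 25.6721 + 22.5439) = 13.7010 / 75.0880 = 0.18247

0.18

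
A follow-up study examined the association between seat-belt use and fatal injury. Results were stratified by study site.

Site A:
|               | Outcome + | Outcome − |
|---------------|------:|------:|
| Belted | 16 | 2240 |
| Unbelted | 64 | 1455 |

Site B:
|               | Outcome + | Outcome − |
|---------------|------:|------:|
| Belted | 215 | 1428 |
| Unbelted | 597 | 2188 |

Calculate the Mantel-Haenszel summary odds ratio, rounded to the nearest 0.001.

0.488

OR_MH = Σ(aᵢdᵢ/nᵢ) / Σ(bᵢcᵢ/nᵢ), where nᵢ is the stratum total.
Stratum 1 (Site A): n = 3775; a·d/n = 16·1455/3775 = 6.1669; b·c/n = 2240·64/3775 = 37.9762
Stratum 2 (Site B): n = 4428; a·d/n = 215·2188/4428 = 106.2376; b·c/n = 1428·597/4428 = 192.5285
OR_MH = (6.1669 + 106.2376) / (37.9762 + 192.5285) = 112.4045 / 230.5046 = 0.48765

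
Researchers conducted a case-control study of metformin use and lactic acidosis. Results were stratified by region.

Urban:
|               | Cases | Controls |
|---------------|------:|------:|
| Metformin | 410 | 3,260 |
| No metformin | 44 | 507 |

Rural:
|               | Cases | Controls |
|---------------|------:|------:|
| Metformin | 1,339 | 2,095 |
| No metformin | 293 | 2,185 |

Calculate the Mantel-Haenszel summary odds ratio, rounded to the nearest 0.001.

3.948

OR_MH = Σ(aᵢdᵢ/nᵢ) / Σ(bᵢcᵢ/nᵢ), where nᵢ is the stratum total.
Stratum 1 (Urban): n = 4221; a·d/n = 410·507/4221 = 49.2466; b·c/n = 3260·44/4221 = 33.9825
Stratum 2 (Rural): n = 5912; a·d/n = 1339·2185/5912 = 494.8774; b·c/n = 2095·293/5912 = 103.8287
OR_MH = (49.2466 + 494.8774) / (33.9825 + 103.8287) = 544.1240 / 137.8111 = 3.94833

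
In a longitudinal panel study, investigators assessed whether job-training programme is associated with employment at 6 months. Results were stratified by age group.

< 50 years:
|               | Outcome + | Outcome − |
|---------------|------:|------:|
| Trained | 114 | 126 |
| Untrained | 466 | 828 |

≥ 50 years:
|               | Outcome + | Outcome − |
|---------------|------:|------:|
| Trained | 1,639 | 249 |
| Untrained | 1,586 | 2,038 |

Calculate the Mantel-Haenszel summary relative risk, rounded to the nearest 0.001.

RR_MH = Σ(aᵢ·n₀ᵢ/nᵢ) / Σ(cᵢ·n₁ᵢ/nᵢ), with n₁ᵢ = aᵢ+bᵢ (exposed), n₀ᵢ = cᵢ+dᵢ (unexposed), nᵢ = n₁ᵢ+n₀ᵢ.
Stratum 1 (< 50 years): n₁ = 240, n₀ = 1294, n = 1534; a·n₀/n = 114·1294/1534 = 96.1643; c·n₁/n = 466·240/1534 = 72.9074
Stratum 2 (≥ 50 years): n₁ = 1888, n₀ = 3624, n = 5512; a·n₀/n = 1639·3624/5512 = 1077.6009; c·n₁/n = 1586·1888/5512 = 543.2453
RR_MH = (96.1643 + 1077.6009) / (72.9074 + 543.2453) = 1173.7651 / 616.1527 = 1.90499

1.905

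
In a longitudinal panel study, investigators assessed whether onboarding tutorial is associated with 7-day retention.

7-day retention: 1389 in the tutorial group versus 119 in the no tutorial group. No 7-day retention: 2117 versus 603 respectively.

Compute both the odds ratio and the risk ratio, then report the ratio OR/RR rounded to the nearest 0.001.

1.383

From the description: a = 1389, b = 2117, c = 119, d = 603.
OR = (1389·603)/(2117·119) = 837567/251923 = 3.32469
Risk in exposed = 1389/3506 = 0.39618; risk in unexposed = 119/722 = 0.16482; RR = 2.40370
OR/RR = 3.32469 / 2.40370 = 1.38316
The outcome is not rare, so the OR lies further from 1 than the RR.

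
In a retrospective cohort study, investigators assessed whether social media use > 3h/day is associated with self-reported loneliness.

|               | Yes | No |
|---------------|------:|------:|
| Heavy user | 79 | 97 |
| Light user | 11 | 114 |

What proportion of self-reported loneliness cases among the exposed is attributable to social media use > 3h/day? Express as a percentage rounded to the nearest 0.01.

Cells: a = 79, b = 97, c = 11, d = 114.
Risk in exposed = 79/176 = 0.44886; risk in unexposed = 11/125 = 0.08800.
RR = 0.44886/0.08800 = 5.10072
AR% = (RR − 1)/RR × 100 = (5.10072 − 1)/5.10072 × 100 = 80.3949%

80.39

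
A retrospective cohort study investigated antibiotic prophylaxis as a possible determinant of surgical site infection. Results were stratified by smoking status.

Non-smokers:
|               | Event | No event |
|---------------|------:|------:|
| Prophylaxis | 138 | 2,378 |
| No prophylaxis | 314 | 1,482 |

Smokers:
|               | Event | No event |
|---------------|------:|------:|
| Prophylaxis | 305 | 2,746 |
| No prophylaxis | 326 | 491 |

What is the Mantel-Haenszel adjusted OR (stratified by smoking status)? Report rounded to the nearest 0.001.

0.213

OR_MH = Σ(aᵢdᵢ/nᵢ) / Σ(bᵢcᵢ/nᵢ), where nᵢ is the stratum total.
Stratum 1 (Non-smokers): n = 4312; a·d/n = 138·1482/4312 = 47.4295; b·c/n = 2378·314/4312 = 173.1660
Stratum 2 (Smokers): n = 3868; a·d/n = 305·491/3868 = 38.7164; b·c/n = 2746·326/3868 = 231.4364
OR_MH = (47.4295 + 38.7164) / (173.1660 + 231.4364) = 86.1459 / 404.6024 = 0.21291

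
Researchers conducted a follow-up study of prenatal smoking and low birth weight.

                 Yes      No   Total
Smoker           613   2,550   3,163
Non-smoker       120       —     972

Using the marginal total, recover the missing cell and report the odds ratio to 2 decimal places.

1.71

The missing cell is in the unexposed row: 972 − 120 = 852.
So a = 613, b = 2550, c = 120, d = 852.
OR = (a·d)/(b·c) = (613 × 852) / (2550 × 120) = 522276 / 306000 = 1.70678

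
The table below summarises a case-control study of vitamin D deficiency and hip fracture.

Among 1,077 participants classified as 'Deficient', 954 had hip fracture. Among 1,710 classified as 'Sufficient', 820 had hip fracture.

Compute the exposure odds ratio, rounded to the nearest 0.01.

8.42

From the description: a = 954, b = 123, c = 820, d = 890.
OR = (a·d)/(b·c) = (954 × 890) / (123 × 820) = 849060 / 100860 = 8.41820
The odds of hip fracture are about 8.42 times as high in the deficient group.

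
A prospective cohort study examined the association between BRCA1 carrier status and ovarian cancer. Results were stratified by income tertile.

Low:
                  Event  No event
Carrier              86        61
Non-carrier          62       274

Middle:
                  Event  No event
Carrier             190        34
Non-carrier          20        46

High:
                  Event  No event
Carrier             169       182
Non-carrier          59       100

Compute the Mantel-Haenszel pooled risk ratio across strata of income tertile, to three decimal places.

2.079

RR_MH = Σ(aᵢ·n₀ᵢ/nᵢ) / Σ(cᵢ·n₁ᵢ/nᵢ), with n₁ᵢ = aᵢ+bᵢ (exposed), n₀ᵢ = cᵢ+dᵢ (unexposed), nᵢ = n₁ᵢ+n₀ᵢ.
Stratum 1 (Low): n₁ = 147, n₀ = 336, n = 483; a·n₀/n = 86·336/483 = 59.8261; c·n₁/n = 62·147/483 = 18.8696
Stratum 2 (Middle): n₁ = 224, n₀ = 66, n = 290; a·n₀/n = 190·66/290 = 43.2414; c·n₁/n = 20·224/290 = 15.4483
Stratum 3 (High): n₁ = 351, n₀ = 159, n = 510; a·n₀/n = 169·159/510 = 52.6882; c·n₁/n = 59·351/510 = 40.6059
RR_MH = (59.8261 + 43.2414 + 52.6882) / (18.8696 + 15.4483 + 40.6059) = 155.7557 / 74.9237 = 2.07886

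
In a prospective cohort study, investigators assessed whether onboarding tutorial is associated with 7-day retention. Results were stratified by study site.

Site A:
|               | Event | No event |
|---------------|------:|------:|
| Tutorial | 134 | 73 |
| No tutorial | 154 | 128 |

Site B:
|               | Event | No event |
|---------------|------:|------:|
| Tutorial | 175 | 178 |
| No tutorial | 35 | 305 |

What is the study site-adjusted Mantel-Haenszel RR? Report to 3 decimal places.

RR_MH = Σ(aᵢ·n₀ᵢ/nᵢ) / Σ(cᵢ·n₁ᵢ/nᵢ), with n₁ᵢ = aᵢ+bᵢ (exposed), n₀ᵢ = cᵢ+dᵢ (unexposed), nᵢ = n₁ᵢ+n₀ᵢ.
Stratum 1 (Site A): n₁ = 207, n₀ = 282, n = 489; a·n₀/n = 134·282/489 = 77.2761; c·n₁/n = 154·207/489 = 65.1902
Stratum 2 (Site B): n₁ = 353, n₀ = 340, n = 693; a·n₀/n = 175·340/693 = 85.8586; c·n₁/n = 35·353/693 = 17.8283
RR_MH = (77.2761 + 85.8586) / (65.1902 + 17.8283) = 163.1347 / 83.0185 = 1.96504

1.965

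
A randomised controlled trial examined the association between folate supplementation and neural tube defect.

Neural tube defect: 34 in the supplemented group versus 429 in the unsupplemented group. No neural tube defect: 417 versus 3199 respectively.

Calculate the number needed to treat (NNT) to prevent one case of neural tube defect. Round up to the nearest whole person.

Risk in treated group = 34/451 = 0.07539; risk in control = 429/3628 = 0.11825.
Absolute risk reduction = 0.11825 − 0.07539 = 0.04286
NNT = 1 / ARR = 1 / 0.04286 = 23.332 → round up → 24

24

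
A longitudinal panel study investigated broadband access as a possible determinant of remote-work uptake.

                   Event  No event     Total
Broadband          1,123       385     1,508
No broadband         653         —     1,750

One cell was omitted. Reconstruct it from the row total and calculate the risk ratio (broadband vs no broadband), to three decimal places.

The missing cell is in the unexposed row: 1750 − 653 = 1097.
So a = 1123, b = 385, c = 653, d = 1097.
RR = [a/(a+b)] / [c/(c+d)] = (1123/1508) / (653/1750) = 0.74469/0.37314 = 1.99574

1.996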